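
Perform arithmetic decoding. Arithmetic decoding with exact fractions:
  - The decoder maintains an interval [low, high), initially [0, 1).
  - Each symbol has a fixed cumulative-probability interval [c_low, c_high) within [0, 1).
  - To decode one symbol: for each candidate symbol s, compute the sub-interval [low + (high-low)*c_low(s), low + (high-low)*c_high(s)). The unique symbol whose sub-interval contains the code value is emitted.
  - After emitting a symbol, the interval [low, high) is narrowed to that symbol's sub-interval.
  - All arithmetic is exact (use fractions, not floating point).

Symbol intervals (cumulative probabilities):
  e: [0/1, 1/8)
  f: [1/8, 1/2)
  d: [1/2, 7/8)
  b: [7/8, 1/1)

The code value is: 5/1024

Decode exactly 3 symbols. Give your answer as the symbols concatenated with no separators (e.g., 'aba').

Step 1: interval [0/1, 1/1), width = 1/1 - 0/1 = 1/1
  'e': [0/1 + 1/1*0/1, 0/1 + 1/1*1/8) = [0/1, 1/8) <- contains code 5/1024
  'f': [0/1 + 1/1*1/8, 0/1 + 1/1*1/2) = [1/8, 1/2)
  'd': [0/1 + 1/1*1/2, 0/1 + 1/1*7/8) = [1/2, 7/8)
  'b': [0/1 + 1/1*7/8, 0/1 + 1/1*1/1) = [7/8, 1/1)
  emit 'e', narrow to [0/1, 1/8)
Step 2: interval [0/1, 1/8), width = 1/8 - 0/1 = 1/8
  'e': [0/1 + 1/8*0/1, 0/1 + 1/8*1/8) = [0/1, 1/64) <- contains code 5/1024
  'f': [0/1 + 1/8*1/8, 0/1 + 1/8*1/2) = [1/64, 1/16)
  'd': [0/1 + 1/8*1/2, 0/1 + 1/8*7/8) = [1/16, 7/64)
  'b': [0/1 + 1/8*7/8, 0/1 + 1/8*1/1) = [7/64, 1/8)
  emit 'e', narrow to [0/1, 1/64)
Step 3: interval [0/1, 1/64), width = 1/64 - 0/1 = 1/64
  'e': [0/1 + 1/64*0/1, 0/1 + 1/64*1/8) = [0/1, 1/512)
  'f': [0/1 + 1/64*1/8, 0/1 + 1/64*1/2) = [1/512, 1/128) <- contains code 5/1024
  'd': [0/1 + 1/64*1/2, 0/1 + 1/64*7/8) = [1/128, 7/512)
  'b': [0/1 + 1/64*7/8, 0/1 + 1/64*1/1) = [7/512, 1/64)
  emit 'f', narrow to [1/512, 1/128)

Answer: eef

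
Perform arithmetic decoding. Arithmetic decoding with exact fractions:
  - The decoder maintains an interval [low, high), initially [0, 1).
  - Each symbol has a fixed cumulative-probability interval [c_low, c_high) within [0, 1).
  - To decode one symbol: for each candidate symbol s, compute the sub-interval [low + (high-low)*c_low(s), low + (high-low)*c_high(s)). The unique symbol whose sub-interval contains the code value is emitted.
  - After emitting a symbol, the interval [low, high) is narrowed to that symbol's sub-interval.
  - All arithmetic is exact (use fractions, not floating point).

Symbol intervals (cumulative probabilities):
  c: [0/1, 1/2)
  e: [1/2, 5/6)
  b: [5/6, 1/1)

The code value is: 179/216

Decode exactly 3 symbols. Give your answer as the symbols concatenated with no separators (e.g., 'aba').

Step 1: interval [0/1, 1/1), width = 1/1 - 0/1 = 1/1
  'c': [0/1 + 1/1*0/1, 0/1 + 1/1*1/2) = [0/1, 1/2)
  'e': [0/1 + 1/1*1/2, 0/1 + 1/1*5/6) = [1/2, 5/6) <- contains code 179/216
  'b': [0/1 + 1/1*5/6, 0/1 + 1/1*1/1) = [5/6, 1/1)
  emit 'e', narrow to [1/2, 5/6)
Step 2: interval [1/2, 5/6), width = 5/6 - 1/2 = 1/3
  'c': [1/2 + 1/3*0/1, 1/2 + 1/3*1/2) = [1/2, 2/3)
  'e': [1/2 + 1/3*1/2, 1/2 + 1/3*5/6) = [2/3, 7/9)
  'b': [1/2 + 1/3*5/6, 1/2 + 1/3*1/1) = [7/9, 5/6) <- contains code 179/216
  emit 'b', narrow to [7/9, 5/6)
Step 3: interval [7/9, 5/6), width = 5/6 - 7/9 = 1/18
  'c': [7/9 + 1/18*0/1, 7/9 + 1/18*1/2) = [7/9, 29/36)
  'e': [7/9 + 1/18*1/2, 7/9 + 1/18*5/6) = [29/36, 89/108)
  'b': [7/9 + 1/18*5/6, 7/9 + 1/18*1/1) = [89/108, 5/6) <- contains code 179/216
  emit 'b', narrow to [89/108, 5/6)

Answer: ebb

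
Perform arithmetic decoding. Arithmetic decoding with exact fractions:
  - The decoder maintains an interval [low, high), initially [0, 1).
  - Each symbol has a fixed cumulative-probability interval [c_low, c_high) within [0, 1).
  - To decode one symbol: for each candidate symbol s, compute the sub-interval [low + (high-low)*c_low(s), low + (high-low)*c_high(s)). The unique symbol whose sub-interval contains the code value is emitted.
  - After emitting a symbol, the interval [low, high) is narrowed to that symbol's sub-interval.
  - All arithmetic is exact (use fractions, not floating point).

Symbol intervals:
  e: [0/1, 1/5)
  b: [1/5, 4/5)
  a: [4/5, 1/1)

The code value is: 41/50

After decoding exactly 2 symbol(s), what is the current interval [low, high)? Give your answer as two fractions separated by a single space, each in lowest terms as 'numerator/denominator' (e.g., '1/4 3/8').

Step 1: interval [0/1, 1/1), width = 1/1 - 0/1 = 1/1
  'e': [0/1 + 1/1*0/1, 0/1 + 1/1*1/5) = [0/1, 1/5)
  'b': [0/1 + 1/1*1/5, 0/1 + 1/1*4/5) = [1/5, 4/5)
  'a': [0/1 + 1/1*4/5, 0/1 + 1/1*1/1) = [4/5, 1/1) <- contains code 41/50
  emit 'a', narrow to [4/5, 1/1)
Step 2: interval [4/5, 1/1), width = 1/1 - 4/5 = 1/5
  'e': [4/5 + 1/5*0/1, 4/5 + 1/5*1/5) = [4/5, 21/25) <- contains code 41/50
  'b': [4/5 + 1/5*1/5, 4/5 + 1/5*4/5) = [21/25, 24/25)
  'a': [4/5 + 1/5*4/5, 4/5 + 1/5*1/1) = [24/25, 1/1)
  emit 'e', narrow to [4/5, 21/25)

Answer: 4/5 21/25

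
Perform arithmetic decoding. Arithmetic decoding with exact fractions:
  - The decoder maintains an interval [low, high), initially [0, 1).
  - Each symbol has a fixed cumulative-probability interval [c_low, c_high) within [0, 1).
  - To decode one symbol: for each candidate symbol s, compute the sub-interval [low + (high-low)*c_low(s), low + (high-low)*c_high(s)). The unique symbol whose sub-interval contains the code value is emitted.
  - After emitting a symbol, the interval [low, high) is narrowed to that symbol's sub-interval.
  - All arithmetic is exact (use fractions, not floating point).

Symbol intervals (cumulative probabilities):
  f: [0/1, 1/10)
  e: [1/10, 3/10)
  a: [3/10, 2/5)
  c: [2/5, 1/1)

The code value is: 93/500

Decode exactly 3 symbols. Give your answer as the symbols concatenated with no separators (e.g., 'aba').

Step 1: interval [0/1, 1/1), width = 1/1 - 0/1 = 1/1
  'f': [0/1 + 1/1*0/1, 0/1 + 1/1*1/10) = [0/1, 1/10)
  'e': [0/1 + 1/1*1/10, 0/1 + 1/1*3/10) = [1/10, 3/10) <- contains code 93/500
  'a': [0/1 + 1/1*3/10, 0/1 + 1/1*2/5) = [3/10, 2/5)
  'c': [0/1 + 1/1*2/5, 0/1 + 1/1*1/1) = [2/5, 1/1)
  emit 'e', narrow to [1/10, 3/10)
Step 2: interval [1/10, 3/10), width = 3/10 - 1/10 = 1/5
  'f': [1/10 + 1/5*0/1, 1/10 + 1/5*1/10) = [1/10, 3/25)
  'e': [1/10 + 1/5*1/10, 1/10 + 1/5*3/10) = [3/25, 4/25)
  'a': [1/10 + 1/5*3/10, 1/10 + 1/5*2/5) = [4/25, 9/50)
  'c': [1/10 + 1/5*2/5, 1/10 + 1/5*1/1) = [9/50, 3/10) <- contains code 93/500
  emit 'c', narrow to [9/50, 3/10)
Step 3: interval [9/50, 3/10), width = 3/10 - 9/50 = 3/25
  'f': [9/50 + 3/25*0/1, 9/50 + 3/25*1/10) = [9/50, 24/125) <- contains code 93/500
  'e': [9/50 + 3/25*1/10, 9/50 + 3/25*3/10) = [24/125, 27/125)
  'a': [9/50 + 3/25*3/10, 9/50 + 3/25*2/5) = [27/125, 57/250)
  'c': [9/50 + 3/25*2/5, 9/50 + 3/25*1/1) = [57/250, 3/10)
  emit 'f', narrow to [9/50, 24/125)

Answer: ecf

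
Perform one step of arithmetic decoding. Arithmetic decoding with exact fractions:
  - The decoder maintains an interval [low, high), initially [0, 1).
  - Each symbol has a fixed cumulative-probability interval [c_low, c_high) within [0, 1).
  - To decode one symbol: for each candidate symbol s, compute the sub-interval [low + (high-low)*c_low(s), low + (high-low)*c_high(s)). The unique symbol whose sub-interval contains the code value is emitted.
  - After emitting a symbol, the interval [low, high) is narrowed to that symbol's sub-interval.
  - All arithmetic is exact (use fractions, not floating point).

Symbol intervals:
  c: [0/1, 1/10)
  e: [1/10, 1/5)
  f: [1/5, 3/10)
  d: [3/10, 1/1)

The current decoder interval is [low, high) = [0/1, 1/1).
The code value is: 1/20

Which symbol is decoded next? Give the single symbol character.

Answer: c

Derivation:
Interval width = high − low = 1/1 − 0/1 = 1/1
Scaled code = (code − low) / width = (1/20 − 0/1) / 1/1 = 1/20
  c: [0/1, 1/10) ← scaled code falls here ✓
  e: [1/10, 1/5) 
  f: [1/5, 3/10) 
  d: [3/10, 1/1) 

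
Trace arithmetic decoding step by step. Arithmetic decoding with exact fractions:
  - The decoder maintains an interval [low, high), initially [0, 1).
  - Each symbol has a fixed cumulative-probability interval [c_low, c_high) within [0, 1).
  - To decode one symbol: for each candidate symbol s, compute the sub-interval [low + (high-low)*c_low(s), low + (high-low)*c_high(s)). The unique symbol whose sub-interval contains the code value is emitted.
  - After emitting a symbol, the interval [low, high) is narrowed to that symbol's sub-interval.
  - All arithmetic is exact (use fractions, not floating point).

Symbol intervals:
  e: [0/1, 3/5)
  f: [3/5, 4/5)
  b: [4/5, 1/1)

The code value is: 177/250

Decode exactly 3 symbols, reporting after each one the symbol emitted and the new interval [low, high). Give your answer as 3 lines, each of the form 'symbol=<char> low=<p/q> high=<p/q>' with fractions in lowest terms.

Answer: symbol=f low=3/5 high=4/5
symbol=e low=3/5 high=18/25
symbol=b low=87/125 high=18/25

Derivation:
Step 1: interval [0/1, 1/1), width = 1/1 - 0/1 = 1/1
  'e': [0/1 + 1/1*0/1, 0/1 + 1/1*3/5) = [0/1, 3/5)
  'f': [0/1 + 1/1*3/5, 0/1 + 1/1*4/5) = [3/5, 4/5) <- contains code 177/250
  'b': [0/1 + 1/1*4/5, 0/1 + 1/1*1/1) = [4/5, 1/1)
  emit 'f', narrow to [3/5, 4/5)
Step 2: interval [3/5, 4/5), width = 4/5 - 3/5 = 1/5
  'e': [3/5 + 1/5*0/1, 3/5 + 1/5*3/5) = [3/5, 18/25) <- contains code 177/250
  'f': [3/5 + 1/5*3/5, 3/5 + 1/5*4/5) = [18/25, 19/25)
  'b': [3/5 + 1/5*4/5, 3/5 + 1/5*1/1) = [19/25, 4/5)
  emit 'e', narrow to [3/5, 18/25)
Step 3: interval [3/5, 18/25), width = 18/25 - 3/5 = 3/25
  'e': [3/5 + 3/25*0/1, 3/5 + 3/25*3/5) = [3/5, 84/125)
  'f': [3/5 + 3/25*3/5, 3/5 + 3/25*4/5) = [84/125, 87/125)
  'b': [3/5 + 3/25*4/5, 3/5 + 3/25*1/1) = [87/125, 18/25) <- contains code 177/250
  emit 'b', narrow to [87/125, 18/25)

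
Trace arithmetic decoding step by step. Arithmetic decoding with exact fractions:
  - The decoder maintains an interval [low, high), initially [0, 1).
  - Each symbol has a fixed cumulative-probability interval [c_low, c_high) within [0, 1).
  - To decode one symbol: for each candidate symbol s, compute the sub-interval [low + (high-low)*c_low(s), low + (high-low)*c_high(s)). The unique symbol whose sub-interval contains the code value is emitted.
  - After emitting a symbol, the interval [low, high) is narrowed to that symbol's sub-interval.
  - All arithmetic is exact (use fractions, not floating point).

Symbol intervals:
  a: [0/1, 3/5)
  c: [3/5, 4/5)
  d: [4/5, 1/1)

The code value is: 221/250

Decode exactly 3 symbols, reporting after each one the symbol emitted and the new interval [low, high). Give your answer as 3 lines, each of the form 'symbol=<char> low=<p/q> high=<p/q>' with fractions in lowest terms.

Answer: symbol=d low=4/5 high=1/1
symbol=a low=4/5 high=23/25
symbol=c low=109/125 high=112/125

Derivation:
Step 1: interval [0/1, 1/1), width = 1/1 - 0/1 = 1/1
  'a': [0/1 + 1/1*0/1, 0/1 + 1/1*3/5) = [0/1, 3/5)
  'c': [0/1 + 1/1*3/5, 0/1 + 1/1*4/5) = [3/5, 4/5)
  'd': [0/1 + 1/1*4/5, 0/1 + 1/1*1/1) = [4/5, 1/1) <- contains code 221/250
  emit 'd', narrow to [4/5, 1/1)
Step 2: interval [4/5, 1/1), width = 1/1 - 4/5 = 1/5
  'a': [4/5 + 1/5*0/1, 4/5 + 1/5*3/5) = [4/5, 23/25) <- contains code 221/250
  'c': [4/5 + 1/5*3/5, 4/5 + 1/5*4/5) = [23/25, 24/25)
  'd': [4/5 + 1/5*4/5, 4/5 + 1/5*1/1) = [24/25, 1/1)
  emit 'a', narrow to [4/5, 23/25)
Step 3: interval [4/5, 23/25), width = 23/25 - 4/5 = 3/25
  'a': [4/5 + 3/25*0/1, 4/5 + 3/25*3/5) = [4/5, 109/125)
  'c': [4/5 + 3/25*3/5, 4/5 + 3/25*4/5) = [109/125, 112/125) <- contains code 221/250
  'd': [4/5 + 3/25*4/5, 4/5 + 3/25*1/1) = [112/125, 23/25)
  emit 'c', narrow to [109/125, 112/125)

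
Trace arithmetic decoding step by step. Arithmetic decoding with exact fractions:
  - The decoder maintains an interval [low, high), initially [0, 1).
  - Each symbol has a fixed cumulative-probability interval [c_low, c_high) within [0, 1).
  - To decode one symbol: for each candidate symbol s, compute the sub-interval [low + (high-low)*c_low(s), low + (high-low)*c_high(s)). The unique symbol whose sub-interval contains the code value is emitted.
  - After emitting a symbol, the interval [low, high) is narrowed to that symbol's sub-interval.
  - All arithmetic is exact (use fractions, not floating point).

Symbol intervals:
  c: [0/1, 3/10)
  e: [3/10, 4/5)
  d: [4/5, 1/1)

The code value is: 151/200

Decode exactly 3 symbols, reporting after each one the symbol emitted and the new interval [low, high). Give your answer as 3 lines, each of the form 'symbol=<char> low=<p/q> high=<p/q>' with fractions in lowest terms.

Answer: symbol=e low=3/10 high=4/5
symbol=d low=7/10 high=4/5
symbol=e low=73/100 high=39/50

Derivation:
Step 1: interval [0/1, 1/1), width = 1/1 - 0/1 = 1/1
  'c': [0/1 + 1/1*0/1, 0/1 + 1/1*3/10) = [0/1, 3/10)
  'e': [0/1 + 1/1*3/10, 0/1 + 1/1*4/5) = [3/10, 4/5) <- contains code 151/200
  'd': [0/1 + 1/1*4/5, 0/1 + 1/1*1/1) = [4/5, 1/1)
  emit 'e', narrow to [3/10, 4/5)
Step 2: interval [3/10, 4/5), width = 4/5 - 3/10 = 1/2
  'c': [3/10 + 1/2*0/1, 3/10 + 1/2*3/10) = [3/10, 9/20)
  'e': [3/10 + 1/2*3/10, 3/10 + 1/2*4/5) = [9/20, 7/10)
  'd': [3/10 + 1/2*4/5, 3/10 + 1/2*1/1) = [7/10, 4/5) <- contains code 151/200
  emit 'd', narrow to [7/10, 4/5)
Step 3: interval [7/10, 4/5), width = 4/5 - 7/10 = 1/10
  'c': [7/10 + 1/10*0/1, 7/10 + 1/10*3/10) = [7/10, 73/100)
  'e': [7/10 + 1/10*3/10, 7/10 + 1/10*4/5) = [73/100, 39/50) <- contains code 151/200
  'd': [7/10 + 1/10*4/5, 7/10 + 1/10*1/1) = [39/50, 4/5)
  emit 'e', narrow to [73/100, 39/50)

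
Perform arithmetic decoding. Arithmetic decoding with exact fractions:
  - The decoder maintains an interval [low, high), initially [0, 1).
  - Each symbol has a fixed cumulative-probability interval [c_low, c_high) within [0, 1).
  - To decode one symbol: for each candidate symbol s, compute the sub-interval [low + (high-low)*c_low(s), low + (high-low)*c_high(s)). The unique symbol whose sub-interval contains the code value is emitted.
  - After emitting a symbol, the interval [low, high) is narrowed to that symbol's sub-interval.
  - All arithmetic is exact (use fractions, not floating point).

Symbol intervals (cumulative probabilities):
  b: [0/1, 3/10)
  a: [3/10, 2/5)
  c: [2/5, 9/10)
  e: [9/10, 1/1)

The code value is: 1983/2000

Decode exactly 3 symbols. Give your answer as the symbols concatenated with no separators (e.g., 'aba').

Step 1: interval [0/1, 1/1), width = 1/1 - 0/1 = 1/1
  'b': [0/1 + 1/1*0/1, 0/1 + 1/1*3/10) = [0/1, 3/10)
  'a': [0/1 + 1/1*3/10, 0/1 + 1/1*2/5) = [3/10, 2/5)
  'c': [0/1 + 1/1*2/5, 0/1 + 1/1*9/10) = [2/5, 9/10)
  'e': [0/1 + 1/1*9/10, 0/1 + 1/1*1/1) = [9/10, 1/1) <- contains code 1983/2000
  emit 'e', narrow to [9/10, 1/1)
Step 2: interval [9/10, 1/1), width = 1/1 - 9/10 = 1/10
  'b': [9/10 + 1/10*0/1, 9/10 + 1/10*3/10) = [9/10, 93/100)
  'a': [9/10 + 1/10*3/10, 9/10 + 1/10*2/5) = [93/100, 47/50)
  'c': [9/10 + 1/10*2/5, 9/10 + 1/10*9/10) = [47/50, 99/100)
  'e': [9/10 + 1/10*9/10, 9/10 + 1/10*1/1) = [99/100, 1/1) <- contains code 1983/2000
  emit 'e', narrow to [99/100, 1/1)
Step 3: interval [99/100, 1/1), width = 1/1 - 99/100 = 1/100
  'b': [99/100 + 1/100*0/1, 99/100 + 1/100*3/10) = [99/100, 993/1000) <- contains code 1983/2000
  'a': [99/100 + 1/100*3/10, 99/100 + 1/100*2/5) = [993/1000, 497/500)
  'c': [99/100 + 1/100*2/5, 99/100 + 1/100*9/10) = [497/500, 999/1000)
  'e': [99/100 + 1/100*9/10, 99/100 + 1/100*1/1) = [999/1000, 1/1)
  emit 'b', narrow to [99/100, 993/1000)

Answer: eeb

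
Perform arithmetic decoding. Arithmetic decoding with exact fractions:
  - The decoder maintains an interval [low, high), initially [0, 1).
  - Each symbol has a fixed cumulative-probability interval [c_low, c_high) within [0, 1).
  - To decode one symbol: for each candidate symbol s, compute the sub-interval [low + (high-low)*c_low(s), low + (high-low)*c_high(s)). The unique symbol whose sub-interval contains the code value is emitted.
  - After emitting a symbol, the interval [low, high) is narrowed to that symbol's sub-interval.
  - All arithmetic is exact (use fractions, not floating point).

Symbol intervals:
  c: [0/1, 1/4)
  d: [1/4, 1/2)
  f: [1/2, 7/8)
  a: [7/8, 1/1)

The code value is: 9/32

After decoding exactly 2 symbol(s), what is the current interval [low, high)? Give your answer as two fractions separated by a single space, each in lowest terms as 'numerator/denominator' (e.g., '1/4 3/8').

Step 1: interval [0/1, 1/1), width = 1/1 - 0/1 = 1/1
  'c': [0/1 + 1/1*0/1, 0/1 + 1/1*1/4) = [0/1, 1/4)
  'd': [0/1 + 1/1*1/4, 0/1 + 1/1*1/2) = [1/4, 1/2) <- contains code 9/32
  'f': [0/1 + 1/1*1/2, 0/1 + 1/1*7/8) = [1/2, 7/8)
  'a': [0/1 + 1/1*7/8, 0/1 + 1/1*1/1) = [7/8, 1/1)
  emit 'd', narrow to [1/4, 1/2)
Step 2: interval [1/4, 1/2), width = 1/2 - 1/4 = 1/4
  'c': [1/4 + 1/4*0/1, 1/4 + 1/4*1/4) = [1/4, 5/16) <- contains code 9/32
  'd': [1/4 + 1/4*1/4, 1/4 + 1/4*1/2) = [5/16, 3/8)
  'f': [1/4 + 1/4*1/2, 1/4 + 1/4*7/8) = [3/8, 15/32)
  'a': [1/4 + 1/4*7/8, 1/4 + 1/4*1/1) = [15/32, 1/2)
  emit 'c', narrow to [1/4, 5/16)

Answer: 1/4 5/16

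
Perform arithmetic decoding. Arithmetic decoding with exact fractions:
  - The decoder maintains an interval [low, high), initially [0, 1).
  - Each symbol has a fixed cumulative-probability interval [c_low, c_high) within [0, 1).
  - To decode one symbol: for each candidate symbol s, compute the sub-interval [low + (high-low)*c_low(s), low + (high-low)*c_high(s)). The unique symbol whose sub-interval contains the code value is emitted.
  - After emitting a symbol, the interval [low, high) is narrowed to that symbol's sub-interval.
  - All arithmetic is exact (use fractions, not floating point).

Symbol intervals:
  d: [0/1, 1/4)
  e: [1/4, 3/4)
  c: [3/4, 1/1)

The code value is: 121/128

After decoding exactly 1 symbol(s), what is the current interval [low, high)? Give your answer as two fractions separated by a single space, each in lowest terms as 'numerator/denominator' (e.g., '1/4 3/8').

Answer: 3/4 1/1

Derivation:
Step 1: interval [0/1, 1/1), width = 1/1 - 0/1 = 1/1
  'd': [0/1 + 1/1*0/1, 0/1 + 1/1*1/4) = [0/1, 1/4)
  'e': [0/1 + 1/1*1/4, 0/1 + 1/1*3/4) = [1/4, 3/4)
  'c': [0/1 + 1/1*3/4, 0/1 + 1/1*1/1) = [3/4, 1/1) <- contains code 121/128
  emit 'c', narrow to [3/4, 1/1)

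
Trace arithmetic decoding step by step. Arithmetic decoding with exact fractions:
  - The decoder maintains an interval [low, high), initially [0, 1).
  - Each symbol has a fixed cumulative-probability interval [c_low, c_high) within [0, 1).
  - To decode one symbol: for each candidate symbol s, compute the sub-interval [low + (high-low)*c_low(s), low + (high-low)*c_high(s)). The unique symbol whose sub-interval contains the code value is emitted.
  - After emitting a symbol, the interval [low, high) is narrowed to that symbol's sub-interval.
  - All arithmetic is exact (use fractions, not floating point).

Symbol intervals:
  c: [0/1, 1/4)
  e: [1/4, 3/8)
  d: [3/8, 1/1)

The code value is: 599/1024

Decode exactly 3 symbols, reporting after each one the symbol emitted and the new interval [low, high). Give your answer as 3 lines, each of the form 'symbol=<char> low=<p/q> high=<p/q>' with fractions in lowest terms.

Step 1: interval [0/1, 1/1), width = 1/1 - 0/1 = 1/1
  'c': [0/1 + 1/1*0/1, 0/1 + 1/1*1/4) = [0/1, 1/4)
  'e': [0/1 + 1/1*1/4, 0/1 + 1/1*3/8) = [1/4, 3/8)
  'd': [0/1 + 1/1*3/8, 0/1 + 1/1*1/1) = [3/8, 1/1) <- contains code 599/1024
  emit 'd', narrow to [3/8, 1/1)
Step 2: interval [3/8, 1/1), width = 1/1 - 3/8 = 5/8
  'c': [3/8 + 5/8*0/1, 3/8 + 5/8*1/4) = [3/8, 17/32)
  'e': [3/8 + 5/8*1/4, 3/8 + 5/8*3/8) = [17/32, 39/64) <- contains code 599/1024
  'd': [3/8 + 5/8*3/8, 3/8 + 5/8*1/1) = [39/64, 1/1)
  emit 'e', narrow to [17/32, 39/64)
Step 3: interval [17/32, 39/64), width = 39/64 - 17/32 = 5/64
  'c': [17/32 + 5/64*0/1, 17/32 + 5/64*1/4) = [17/32, 141/256)
  'e': [17/32 + 5/64*1/4, 17/32 + 5/64*3/8) = [141/256, 287/512)
  'd': [17/32 + 5/64*3/8, 17/32 + 5/64*1/1) = [287/512, 39/64) <- contains code 599/1024
  emit 'd', narrow to [287/512, 39/64)

Answer: symbol=d low=3/8 high=1/1
symbol=e low=17/32 high=39/64
symbol=d low=287/512 high=39/64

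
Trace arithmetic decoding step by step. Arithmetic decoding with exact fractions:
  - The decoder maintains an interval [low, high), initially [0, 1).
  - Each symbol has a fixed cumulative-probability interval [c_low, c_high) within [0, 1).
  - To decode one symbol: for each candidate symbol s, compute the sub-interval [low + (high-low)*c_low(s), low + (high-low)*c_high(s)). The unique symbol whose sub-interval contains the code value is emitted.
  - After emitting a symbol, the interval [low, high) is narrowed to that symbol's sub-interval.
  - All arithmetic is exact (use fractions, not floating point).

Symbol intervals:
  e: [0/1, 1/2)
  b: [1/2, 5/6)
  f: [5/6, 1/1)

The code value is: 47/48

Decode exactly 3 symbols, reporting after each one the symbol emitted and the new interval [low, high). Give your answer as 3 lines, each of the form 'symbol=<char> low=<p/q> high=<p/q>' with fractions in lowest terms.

Step 1: interval [0/1, 1/1), width = 1/1 - 0/1 = 1/1
  'e': [0/1 + 1/1*0/1, 0/1 + 1/1*1/2) = [0/1, 1/2)
  'b': [0/1 + 1/1*1/2, 0/1 + 1/1*5/6) = [1/2, 5/6)
  'f': [0/1 + 1/1*5/6, 0/1 + 1/1*1/1) = [5/6, 1/1) <- contains code 47/48
  emit 'f', narrow to [5/6, 1/1)
Step 2: interval [5/6, 1/1), width = 1/1 - 5/6 = 1/6
  'e': [5/6 + 1/6*0/1, 5/6 + 1/6*1/2) = [5/6, 11/12)
  'b': [5/6 + 1/6*1/2, 5/6 + 1/6*5/6) = [11/12, 35/36)
  'f': [5/6 + 1/6*5/6, 5/6 + 1/6*1/1) = [35/36, 1/1) <- contains code 47/48
  emit 'f', narrow to [35/36, 1/1)
Step 3: interval [35/36, 1/1), width = 1/1 - 35/36 = 1/36
  'e': [35/36 + 1/36*0/1, 35/36 + 1/36*1/2) = [35/36, 71/72) <- contains code 47/48
  'b': [35/36 + 1/36*1/2, 35/36 + 1/36*5/6) = [71/72, 215/216)
  'f': [35/36 + 1/36*5/6, 35/36 + 1/36*1/1) = [215/216, 1/1)
  emit 'e', narrow to [35/36, 71/72)

Answer: symbol=f low=5/6 high=1/1
symbol=f low=35/36 high=1/1
symbol=e low=35/36 high=71/72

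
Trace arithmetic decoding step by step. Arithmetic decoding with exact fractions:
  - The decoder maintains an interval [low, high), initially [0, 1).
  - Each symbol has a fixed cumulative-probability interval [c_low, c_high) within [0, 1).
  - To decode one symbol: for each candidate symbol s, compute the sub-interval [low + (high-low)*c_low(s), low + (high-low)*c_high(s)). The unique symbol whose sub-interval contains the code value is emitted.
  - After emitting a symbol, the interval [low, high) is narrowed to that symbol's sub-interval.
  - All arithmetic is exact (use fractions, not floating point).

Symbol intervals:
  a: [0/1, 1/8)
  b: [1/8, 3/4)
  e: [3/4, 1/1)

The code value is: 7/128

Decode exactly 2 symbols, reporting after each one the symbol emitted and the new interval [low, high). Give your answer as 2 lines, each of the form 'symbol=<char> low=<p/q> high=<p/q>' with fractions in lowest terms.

Step 1: interval [0/1, 1/1), width = 1/1 - 0/1 = 1/1
  'a': [0/1 + 1/1*0/1, 0/1 + 1/1*1/8) = [0/1, 1/8) <- contains code 7/128
  'b': [0/1 + 1/1*1/8, 0/1 + 1/1*3/4) = [1/8, 3/4)
  'e': [0/1 + 1/1*3/4, 0/1 + 1/1*1/1) = [3/4, 1/1)
  emit 'a', narrow to [0/1, 1/8)
Step 2: interval [0/1, 1/8), width = 1/8 - 0/1 = 1/8
  'a': [0/1 + 1/8*0/1, 0/1 + 1/8*1/8) = [0/1, 1/64)
  'b': [0/1 + 1/8*1/8, 0/1 + 1/8*3/4) = [1/64, 3/32) <- contains code 7/128
  'e': [0/1 + 1/8*3/4, 0/1 + 1/8*1/1) = [3/32, 1/8)
  emit 'b', narrow to [1/64, 3/32)

Answer: symbol=a low=0/1 high=1/8
symbol=b low=1/64 high=3/32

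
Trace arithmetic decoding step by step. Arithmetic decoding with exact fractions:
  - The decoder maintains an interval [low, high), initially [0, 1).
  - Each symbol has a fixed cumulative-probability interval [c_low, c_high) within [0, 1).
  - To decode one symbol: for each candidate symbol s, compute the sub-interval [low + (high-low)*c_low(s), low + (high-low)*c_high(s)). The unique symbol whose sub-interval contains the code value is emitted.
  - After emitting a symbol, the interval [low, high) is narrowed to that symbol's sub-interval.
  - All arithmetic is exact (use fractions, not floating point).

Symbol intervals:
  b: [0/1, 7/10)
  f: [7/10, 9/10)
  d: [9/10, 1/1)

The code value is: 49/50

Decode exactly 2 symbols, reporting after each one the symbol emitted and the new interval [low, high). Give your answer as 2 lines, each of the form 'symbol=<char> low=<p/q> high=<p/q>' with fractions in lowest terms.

Answer: symbol=d low=9/10 high=1/1
symbol=f low=97/100 high=99/100

Derivation:
Step 1: interval [0/1, 1/1), width = 1/1 - 0/1 = 1/1
  'b': [0/1 + 1/1*0/1, 0/1 + 1/1*7/10) = [0/1, 7/10)
  'f': [0/1 + 1/1*7/10, 0/1 + 1/1*9/10) = [7/10, 9/10)
  'd': [0/1 + 1/1*9/10, 0/1 + 1/1*1/1) = [9/10, 1/1) <- contains code 49/50
  emit 'd', narrow to [9/10, 1/1)
Step 2: interval [9/10, 1/1), width = 1/1 - 9/10 = 1/10
  'b': [9/10 + 1/10*0/1, 9/10 + 1/10*7/10) = [9/10, 97/100)
  'f': [9/10 + 1/10*7/10, 9/10 + 1/10*9/10) = [97/100, 99/100) <- contains code 49/50
  'd': [9/10 + 1/10*9/10, 9/10 + 1/10*1/1) = [99/100, 1/1)
  emit 'f', narrow to [97/100, 99/100)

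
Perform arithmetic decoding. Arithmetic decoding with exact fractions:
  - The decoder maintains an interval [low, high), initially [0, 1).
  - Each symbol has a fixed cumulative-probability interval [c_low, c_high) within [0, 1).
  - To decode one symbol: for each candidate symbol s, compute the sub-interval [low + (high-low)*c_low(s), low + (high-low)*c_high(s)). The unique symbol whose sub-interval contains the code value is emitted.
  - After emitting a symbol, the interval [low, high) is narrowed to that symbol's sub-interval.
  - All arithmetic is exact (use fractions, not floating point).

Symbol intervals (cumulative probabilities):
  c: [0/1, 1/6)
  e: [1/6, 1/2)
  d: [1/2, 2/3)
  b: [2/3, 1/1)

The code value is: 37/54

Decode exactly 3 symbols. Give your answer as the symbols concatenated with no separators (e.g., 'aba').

Answer: bce

Derivation:
Step 1: interval [0/1, 1/1), width = 1/1 - 0/1 = 1/1
  'c': [0/1 + 1/1*0/1, 0/1 + 1/1*1/6) = [0/1, 1/6)
  'e': [0/1 + 1/1*1/6, 0/1 + 1/1*1/2) = [1/6, 1/2)
  'd': [0/1 + 1/1*1/2, 0/1 + 1/1*2/3) = [1/2, 2/3)
  'b': [0/1 + 1/1*2/3, 0/1 + 1/1*1/1) = [2/3, 1/1) <- contains code 37/54
  emit 'b', narrow to [2/3, 1/1)
Step 2: interval [2/3, 1/1), width = 1/1 - 2/3 = 1/3
  'c': [2/3 + 1/3*0/1, 2/3 + 1/3*1/6) = [2/3, 13/18) <- contains code 37/54
  'e': [2/3 + 1/3*1/6, 2/3 + 1/3*1/2) = [13/18, 5/6)
  'd': [2/3 + 1/3*1/2, 2/3 + 1/3*2/3) = [5/6, 8/9)
  'b': [2/3 + 1/3*2/3, 2/3 + 1/3*1/1) = [8/9, 1/1)
  emit 'c', narrow to [2/3, 13/18)
Step 3: interval [2/3, 13/18), width = 13/18 - 2/3 = 1/18
  'c': [2/3 + 1/18*0/1, 2/3 + 1/18*1/6) = [2/3, 73/108)
  'e': [2/3 + 1/18*1/6, 2/3 + 1/18*1/2) = [73/108, 25/36) <- contains code 37/54
  'd': [2/3 + 1/18*1/2, 2/3 + 1/18*2/3) = [25/36, 19/27)
  'b': [2/3 + 1/18*2/3, 2/3 + 1/18*1/1) = [19/27, 13/18)
  emit 'e', narrow to [73/108, 25/36)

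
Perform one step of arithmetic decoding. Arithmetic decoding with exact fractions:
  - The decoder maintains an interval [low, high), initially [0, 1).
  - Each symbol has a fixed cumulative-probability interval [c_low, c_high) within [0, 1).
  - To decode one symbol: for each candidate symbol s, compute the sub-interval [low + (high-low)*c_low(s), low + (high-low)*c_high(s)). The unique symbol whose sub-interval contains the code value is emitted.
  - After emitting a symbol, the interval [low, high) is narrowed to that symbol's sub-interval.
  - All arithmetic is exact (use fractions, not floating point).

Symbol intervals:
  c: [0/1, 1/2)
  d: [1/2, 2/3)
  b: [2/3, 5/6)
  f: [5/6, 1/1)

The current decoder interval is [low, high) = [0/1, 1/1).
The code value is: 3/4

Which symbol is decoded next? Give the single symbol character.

Answer: b

Derivation:
Interval width = high − low = 1/1 − 0/1 = 1/1
Scaled code = (code − low) / width = (3/4 − 0/1) / 1/1 = 3/4
  c: [0/1, 1/2) 
  d: [1/2, 2/3) 
  b: [2/3, 5/6) ← scaled code falls here ✓
  f: [5/6, 1/1) 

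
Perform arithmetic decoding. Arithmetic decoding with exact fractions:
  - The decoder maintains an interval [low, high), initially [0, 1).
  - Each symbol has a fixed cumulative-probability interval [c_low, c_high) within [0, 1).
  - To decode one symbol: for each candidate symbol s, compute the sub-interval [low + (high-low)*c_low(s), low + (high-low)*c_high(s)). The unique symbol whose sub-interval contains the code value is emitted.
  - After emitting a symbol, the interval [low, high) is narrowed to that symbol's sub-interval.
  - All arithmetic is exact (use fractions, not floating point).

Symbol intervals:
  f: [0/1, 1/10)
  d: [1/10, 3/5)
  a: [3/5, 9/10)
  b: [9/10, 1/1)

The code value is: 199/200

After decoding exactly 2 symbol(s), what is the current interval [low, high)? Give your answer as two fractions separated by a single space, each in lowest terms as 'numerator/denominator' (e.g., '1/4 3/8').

Answer: 99/100 1/1

Derivation:
Step 1: interval [0/1, 1/1), width = 1/1 - 0/1 = 1/1
  'f': [0/1 + 1/1*0/1, 0/1 + 1/1*1/10) = [0/1, 1/10)
  'd': [0/1 + 1/1*1/10, 0/1 + 1/1*3/5) = [1/10, 3/5)
  'a': [0/1 + 1/1*3/5, 0/1 + 1/1*9/10) = [3/5, 9/10)
  'b': [0/1 + 1/1*9/10, 0/1 + 1/1*1/1) = [9/10, 1/1) <- contains code 199/200
  emit 'b', narrow to [9/10, 1/1)
Step 2: interval [9/10, 1/1), width = 1/1 - 9/10 = 1/10
  'f': [9/10 + 1/10*0/1, 9/10 + 1/10*1/10) = [9/10, 91/100)
  'd': [9/10 + 1/10*1/10, 9/10 + 1/10*3/5) = [91/100, 24/25)
  'a': [9/10 + 1/10*3/5, 9/10 + 1/10*9/10) = [24/25, 99/100)
  'b': [9/10 + 1/10*9/10, 9/10 + 1/10*1/1) = [99/100, 1/1) <- contains code 199/200
  emit 'b', narrow to [99/100, 1/1)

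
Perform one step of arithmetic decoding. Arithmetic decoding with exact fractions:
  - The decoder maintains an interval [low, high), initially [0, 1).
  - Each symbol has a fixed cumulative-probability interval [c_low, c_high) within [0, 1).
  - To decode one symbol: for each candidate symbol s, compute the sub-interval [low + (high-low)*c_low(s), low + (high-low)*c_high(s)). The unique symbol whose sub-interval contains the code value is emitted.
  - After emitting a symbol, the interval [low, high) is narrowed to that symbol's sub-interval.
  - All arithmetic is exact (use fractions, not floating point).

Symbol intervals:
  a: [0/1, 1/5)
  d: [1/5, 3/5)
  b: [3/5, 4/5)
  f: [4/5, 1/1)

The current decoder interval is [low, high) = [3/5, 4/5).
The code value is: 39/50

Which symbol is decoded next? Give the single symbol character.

Interval width = high − low = 4/5 − 3/5 = 1/5
Scaled code = (code − low) / width = (39/50 − 3/5) / 1/5 = 9/10
  a: [0/1, 1/5) 
  d: [1/5, 3/5) 
  b: [3/5, 4/5) 
  f: [4/5, 1/1) ← scaled code falls here ✓

Answer: f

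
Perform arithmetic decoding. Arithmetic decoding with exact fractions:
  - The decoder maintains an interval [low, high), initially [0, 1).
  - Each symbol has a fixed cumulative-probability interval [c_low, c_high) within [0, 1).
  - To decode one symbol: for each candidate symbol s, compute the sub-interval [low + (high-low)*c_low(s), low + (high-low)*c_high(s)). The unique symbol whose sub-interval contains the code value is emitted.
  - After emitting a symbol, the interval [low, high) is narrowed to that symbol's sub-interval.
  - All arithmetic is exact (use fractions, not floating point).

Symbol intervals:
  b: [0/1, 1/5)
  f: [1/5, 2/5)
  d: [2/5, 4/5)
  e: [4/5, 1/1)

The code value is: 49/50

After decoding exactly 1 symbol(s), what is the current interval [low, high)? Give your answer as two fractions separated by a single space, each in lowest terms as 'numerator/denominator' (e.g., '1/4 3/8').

Step 1: interval [0/1, 1/1), width = 1/1 - 0/1 = 1/1
  'b': [0/1 + 1/1*0/1, 0/1 + 1/1*1/5) = [0/1, 1/5)
  'f': [0/1 + 1/1*1/5, 0/1 + 1/1*2/5) = [1/5, 2/5)
  'd': [0/1 + 1/1*2/5, 0/1 + 1/1*4/5) = [2/5, 4/5)
  'e': [0/1 + 1/1*4/5, 0/1 + 1/1*1/1) = [4/5, 1/1) <- contains code 49/50
  emit 'e', narrow to [4/5, 1/1)

Answer: 4/5 1/1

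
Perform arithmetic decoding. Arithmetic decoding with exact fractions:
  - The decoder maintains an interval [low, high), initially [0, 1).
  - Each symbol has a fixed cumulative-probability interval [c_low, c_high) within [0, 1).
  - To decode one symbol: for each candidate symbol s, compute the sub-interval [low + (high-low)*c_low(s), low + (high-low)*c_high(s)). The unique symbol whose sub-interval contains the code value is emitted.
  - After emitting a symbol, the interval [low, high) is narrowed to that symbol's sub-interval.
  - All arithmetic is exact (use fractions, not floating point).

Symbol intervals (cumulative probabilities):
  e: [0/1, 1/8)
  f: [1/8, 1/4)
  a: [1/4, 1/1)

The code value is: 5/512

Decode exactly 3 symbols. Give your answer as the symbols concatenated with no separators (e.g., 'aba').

Answer: eea

Derivation:
Step 1: interval [0/1, 1/1), width = 1/1 - 0/1 = 1/1
  'e': [0/1 + 1/1*0/1, 0/1 + 1/1*1/8) = [0/1, 1/8) <- contains code 5/512
  'f': [0/1 + 1/1*1/8, 0/1 + 1/1*1/4) = [1/8, 1/4)
  'a': [0/1 + 1/1*1/4, 0/1 + 1/1*1/1) = [1/4, 1/1)
  emit 'e', narrow to [0/1, 1/8)
Step 2: interval [0/1, 1/8), width = 1/8 - 0/1 = 1/8
  'e': [0/1 + 1/8*0/1, 0/1 + 1/8*1/8) = [0/1, 1/64) <- contains code 5/512
  'f': [0/1 + 1/8*1/8, 0/1 + 1/8*1/4) = [1/64, 1/32)
  'a': [0/1 + 1/8*1/4, 0/1 + 1/8*1/1) = [1/32, 1/8)
  emit 'e', narrow to [0/1, 1/64)
Step 3: interval [0/1, 1/64), width = 1/64 - 0/1 = 1/64
  'e': [0/1 + 1/64*0/1, 0/1 + 1/64*1/8) = [0/1, 1/512)
  'f': [0/1 + 1/64*1/8, 0/1 + 1/64*1/4) = [1/512, 1/256)
  'a': [0/1 + 1/64*1/4, 0/1 + 1/64*1/1) = [1/256, 1/64) <- contains code 5/512
  emit 'a', narrow to [1/256, 1/64)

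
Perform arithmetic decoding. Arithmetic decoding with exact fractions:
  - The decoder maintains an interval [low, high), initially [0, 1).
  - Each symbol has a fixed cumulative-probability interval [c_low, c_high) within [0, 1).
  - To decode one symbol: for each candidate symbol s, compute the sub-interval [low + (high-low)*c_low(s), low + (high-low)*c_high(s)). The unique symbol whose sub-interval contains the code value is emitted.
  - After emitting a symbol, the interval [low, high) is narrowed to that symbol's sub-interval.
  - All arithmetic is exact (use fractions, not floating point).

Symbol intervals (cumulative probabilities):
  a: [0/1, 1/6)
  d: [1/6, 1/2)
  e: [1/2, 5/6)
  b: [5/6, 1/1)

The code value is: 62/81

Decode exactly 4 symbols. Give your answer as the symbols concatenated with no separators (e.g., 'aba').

Answer: eebd

Derivation:
Step 1: interval [0/1, 1/1), width = 1/1 - 0/1 = 1/1
  'a': [0/1 + 1/1*0/1, 0/1 + 1/1*1/6) = [0/1, 1/6)
  'd': [0/1 + 1/1*1/6, 0/1 + 1/1*1/2) = [1/6, 1/2)
  'e': [0/1 + 1/1*1/2, 0/1 + 1/1*5/6) = [1/2, 5/6) <- contains code 62/81
  'b': [0/1 + 1/1*5/6, 0/1 + 1/1*1/1) = [5/6, 1/1)
  emit 'e', narrow to [1/2, 5/6)
Step 2: interval [1/2, 5/6), width = 5/6 - 1/2 = 1/3
  'a': [1/2 + 1/3*0/1, 1/2 + 1/3*1/6) = [1/2, 5/9)
  'd': [1/2 + 1/3*1/6, 1/2 + 1/3*1/2) = [5/9, 2/3)
  'e': [1/2 + 1/3*1/2, 1/2 + 1/3*5/6) = [2/3, 7/9) <- contains code 62/81
  'b': [1/2 + 1/3*5/6, 1/2 + 1/3*1/1) = [7/9, 5/6)
  emit 'e', narrow to [2/3, 7/9)
Step 3: interval [2/3, 7/9), width = 7/9 - 2/3 = 1/9
  'a': [2/3 + 1/9*0/1, 2/3 + 1/9*1/6) = [2/3, 37/54)
  'd': [2/3 + 1/9*1/6, 2/3 + 1/9*1/2) = [37/54, 13/18)
  'e': [2/3 + 1/9*1/2, 2/3 + 1/9*5/6) = [13/18, 41/54)
  'b': [2/3 + 1/9*5/6, 2/3 + 1/9*1/1) = [41/54, 7/9) <- contains code 62/81
  emit 'b', narrow to [41/54, 7/9)
Step 4: interval [41/54, 7/9), width = 7/9 - 41/54 = 1/54
  'a': [41/54 + 1/54*0/1, 41/54 + 1/54*1/6) = [41/54, 247/324)
  'd': [41/54 + 1/54*1/6, 41/54 + 1/54*1/2) = [247/324, 83/108) <- contains code 62/81
  'e': [41/54 + 1/54*1/2, 41/54 + 1/54*5/6) = [83/108, 251/324)
  'b': [41/54 + 1/54*5/6, 41/54 + 1/54*1/1) = [251/324, 7/9)
  emit 'd', narrow to [247/324, 83/108)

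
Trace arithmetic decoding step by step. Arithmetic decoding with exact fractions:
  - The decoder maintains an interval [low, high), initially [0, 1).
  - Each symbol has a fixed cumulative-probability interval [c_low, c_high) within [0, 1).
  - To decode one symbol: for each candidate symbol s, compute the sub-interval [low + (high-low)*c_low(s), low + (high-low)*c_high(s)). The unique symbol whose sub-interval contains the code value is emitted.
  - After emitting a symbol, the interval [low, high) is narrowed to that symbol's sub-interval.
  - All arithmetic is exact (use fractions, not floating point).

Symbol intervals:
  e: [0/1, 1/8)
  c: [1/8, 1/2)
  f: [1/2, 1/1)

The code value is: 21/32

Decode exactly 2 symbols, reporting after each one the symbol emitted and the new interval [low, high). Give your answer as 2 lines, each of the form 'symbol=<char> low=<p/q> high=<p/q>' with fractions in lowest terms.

Answer: symbol=f low=1/2 high=1/1
symbol=c low=9/16 high=3/4

Derivation:
Step 1: interval [0/1, 1/1), width = 1/1 - 0/1 = 1/1
  'e': [0/1 + 1/1*0/1, 0/1 + 1/1*1/8) = [0/1, 1/8)
  'c': [0/1 + 1/1*1/8, 0/1 + 1/1*1/2) = [1/8, 1/2)
  'f': [0/1 + 1/1*1/2, 0/1 + 1/1*1/1) = [1/2, 1/1) <- contains code 21/32
  emit 'f', narrow to [1/2, 1/1)
Step 2: interval [1/2, 1/1), width = 1/1 - 1/2 = 1/2
  'e': [1/2 + 1/2*0/1, 1/2 + 1/2*1/8) = [1/2, 9/16)
  'c': [1/2 + 1/2*1/8, 1/2 + 1/2*1/2) = [9/16, 3/4) <- contains code 21/32
  'f': [1/2 + 1/2*1/2, 1/2 + 1/2*1/1) = [3/4, 1/1)
  emit 'c', narrow to [9/16, 3/4)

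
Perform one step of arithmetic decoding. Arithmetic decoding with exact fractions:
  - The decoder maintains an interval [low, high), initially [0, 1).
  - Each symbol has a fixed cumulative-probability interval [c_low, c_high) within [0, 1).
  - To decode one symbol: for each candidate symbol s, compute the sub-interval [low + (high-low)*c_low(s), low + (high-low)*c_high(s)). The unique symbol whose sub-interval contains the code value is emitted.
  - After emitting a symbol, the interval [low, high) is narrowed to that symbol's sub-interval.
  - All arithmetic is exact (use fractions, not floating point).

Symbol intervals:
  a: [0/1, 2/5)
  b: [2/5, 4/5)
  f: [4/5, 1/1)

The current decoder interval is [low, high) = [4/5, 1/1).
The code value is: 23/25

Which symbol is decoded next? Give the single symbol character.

Interval width = high − low = 1/1 − 4/5 = 1/5
Scaled code = (code − low) / width = (23/25 − 4/5) / 1/5 = 3/5
  a: [0/1, 2/5) 
  b: [2/5, 4/5) ← scaled code falls here ✓
  f: [4/5, 1/1) 

Answer: b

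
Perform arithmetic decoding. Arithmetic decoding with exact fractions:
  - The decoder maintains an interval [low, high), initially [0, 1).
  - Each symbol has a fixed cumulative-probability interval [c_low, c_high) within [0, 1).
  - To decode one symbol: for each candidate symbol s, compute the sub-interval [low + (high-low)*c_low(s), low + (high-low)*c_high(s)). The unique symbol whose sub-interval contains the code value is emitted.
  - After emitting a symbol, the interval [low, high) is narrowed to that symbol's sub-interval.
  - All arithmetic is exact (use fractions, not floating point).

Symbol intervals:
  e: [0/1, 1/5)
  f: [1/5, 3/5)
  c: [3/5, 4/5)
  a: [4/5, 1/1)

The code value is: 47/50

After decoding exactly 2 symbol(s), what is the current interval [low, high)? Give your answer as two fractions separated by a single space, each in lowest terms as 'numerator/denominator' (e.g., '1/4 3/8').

Answer: 23/25 24/25

Derivation:
Step 1: interval [0/1, 1/1), width = 1/1 - 0/1 = 1/1
  'e': [0/1 + 1/1*0/1, 0/1 + 1/1*1/5) = [0/1, 1/5)
  'f': [0/1 + 1/1*1/5, 0/1 + 1/1*3/5) = [1/5, 3/5)
  'c': [0/1 + 1/1*3/5, 0/1 + 1/1*4/5) = [3/5, 4/5)
  'a': [0/1 + 1/1*4/5, 0/1 + 1/1*1/1) = [4/5, 1/1) <- contains code 47/50
  emit 'a', narrow to [4/5, 1/1)
Step 2: interval [4/5, 1/1), width = 1/1 - 4/5 = 1/5
  'e': [4/5 + 1/5*0/1, 4/5 + 1/5*1/5) = [4/5, 21/25)
  'f': [4/5 + 1/5*1/5, 4/5 + 1/5*3/5) = [21/25, 23/25)
  'c': [4/5 + 1/5*3/5, 4/5 + 1/5*4/5) = [23/25, 24/25) <- contains code 47/50
  'a': [4/5 + 1/5*4/5, 4/5 + 1/5*1/1) = [24/25, 1/1)
  emit 'c', narrow to [23/25, 24/25)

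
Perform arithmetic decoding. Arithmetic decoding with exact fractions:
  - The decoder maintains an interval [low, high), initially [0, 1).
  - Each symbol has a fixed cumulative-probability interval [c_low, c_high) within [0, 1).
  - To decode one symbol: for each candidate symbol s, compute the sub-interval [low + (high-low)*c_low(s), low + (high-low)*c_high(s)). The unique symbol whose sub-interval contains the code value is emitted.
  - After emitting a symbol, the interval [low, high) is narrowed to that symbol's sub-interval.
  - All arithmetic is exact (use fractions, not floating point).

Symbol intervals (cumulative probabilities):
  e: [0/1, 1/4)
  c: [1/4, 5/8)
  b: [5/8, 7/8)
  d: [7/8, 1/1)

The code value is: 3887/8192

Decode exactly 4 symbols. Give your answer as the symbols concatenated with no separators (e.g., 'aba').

Answer: ccdc

Derivation:
Step 1: interval [0/1, 1/1), width = 1/1 - 0/1 = 1/1
  'e': [0/1 + 1/1*0/1, 0/1 + 1/1*1/4) = [0/1, 1/4)
  'c': [0/1 + 1/1*1/4, 0/1 + 1/1*5/8) = [1/4, 5/8) <- contains code 3887/8192
  'b': [0/1 + 1/1*5/8, 0/1 + 1/1*7/8) = [5/8, 7/8)
  'd': [0/1 + 1/1*7/8, 0/1 + 1/1*1/1) = [7/8, 1/1)
  emit 'c', narrow to [1/4, 5/8)
Step 2: interval [1/4, 5/8), width = 5/8 - 1/4 = 3/8
  'e': [1/4 + 3/8*0/1, 1/4 + 3/8*1/4) = [1/4, 11/32)
  'c': [1/4 + 3/8*1/4, 1/4 + 3/8*5/8) = [11/32, 31/64) <- contains code 3887/8192
  'b': [1/4 + 3/8*5/8, 1/4 + 3/8*7/8) = [31/64, 37/64)
  'd': [1/4 + 3/8*7/8, 1/4 + 3/8*1/1) = [37/64, 5/8)
  emit 'c', narrow to [11/32, 31/64)
Step 3: interval [11/32, 31/64), width = 31/64 - 11/32 = 9/64
  'e': [11/32 + 9/64*0/1, 11/32 + 9/64*1/4) = [11/32, 97/256)
  'c': [11/32 + 9/64*1/4, 11/32 + 9/64*5/8) = [97/256, 221/512)
  'b': [11/32 + 9/64*5/8, 11/32 + 9/64*7/8) = [221/512, 239/512)
  'd': [11/32 + 9/64*7/8, 11/32 + 9/64*1/1) = [239/512, 31/64) <- contains code 3887/8192
  emit 'd', narrow to [239/512, 31/64)
Step 4: interval [239/512, 31/64), width = 31/64 - 239/512 = 9/512
  'e': [239/512 + 9/512*0/1, 239/512 + 9/512*1/4) = [239/512, 965/2048)
  'c': [239/512 + 9/512*1/4, 239/512 + 9/512*5/8) = [965/2048, 1957/4096) <- contains code 3887/8192
  'b': [239/512 + 9/512*5/8, 239/512 + 9/512*7/8) = [1957/4096, 1975/4096)
  'd': [239/512 + 9/512*7/8, 239/512 + 9/512*1/1) = [1975/4096, 31/64)
  emit 'c', narrow to [965/2048, 1957/4096)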